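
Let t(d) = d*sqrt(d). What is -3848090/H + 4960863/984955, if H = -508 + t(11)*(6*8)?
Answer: -47787160636883/69157630370 - 25397394*sqrt(11)/35107 ≈ -3090.3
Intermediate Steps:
t(d) = d**(3/2)
H = -508 + 528*sqrt(11) (H = -508 + 11**(3/2)*(6*8) = -508 + (11*sqrt(11))*48 = -508 + 528*sqrt(11) ≈ 1243.2)
-3848090/H + 4960863/984955 = -3848090/(-508 + 528*sqrt(11)) + 4960863/984955 = 4960863/984955 - 3848090/(-508 + 528*sqrt(11))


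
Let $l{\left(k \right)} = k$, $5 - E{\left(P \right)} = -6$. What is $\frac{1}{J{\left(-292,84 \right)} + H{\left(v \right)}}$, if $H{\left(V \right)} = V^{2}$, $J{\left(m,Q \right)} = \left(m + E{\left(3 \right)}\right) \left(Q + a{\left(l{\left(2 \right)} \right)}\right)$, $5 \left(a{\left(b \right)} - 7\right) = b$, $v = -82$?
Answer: $- \frac{5}{94797} \approx -5.2744 \cdot 10^{-5}$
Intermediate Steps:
$E{\left(P \right)} = 11$ ($E{\left(P \right)} = 5 - -6 = 5 + 6 = 11$)
$a{\left(b \right)} = 7 + \frac{b}{5}$
$J{\left(m,Q \right)} = \left(11 + m\right) \left(\frac{37}{5} + Q\right)$ ($J{\left(m,Q \right)} = \left(m + 11\right) \left(Q + \left(7 + \frac{1}{5} \cdot 2\right)\right) = \left(11 + m\right) \left(Q + \left(7 + \frac{2}{5}\right)\right) = \left(11 + m\right) \left(Q + \frac{37}{5}\right) = \left(11 + m\right) \left(\frac{37}{5} + Q\right)$)
$\frac{1}{J{\left(-292,84 \right)} + H{\left(v \right)}} = \frac{1}{\left(\frac{407}{5} + 11 \cdot 84 + \frac{37}{5} \left(-292\right) + 84 \left(-292\right)\right) + \left(-82\right)^{2}} = \frac{1}{\left(\frac{407}{5} + 924 - \frac{10804}{5} - 24528\right) + 6724} = \frac{1}{- \frac{128417}{5} + 6724} = \frac{1}{- \frac{94797}{5}} = - \frac{5}{94797}$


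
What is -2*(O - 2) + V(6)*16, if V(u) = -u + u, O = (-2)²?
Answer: -4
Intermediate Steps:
O = 4
V(u) = 0
-2*(O - 2) + V(6)*16 = -2*(4 - 2) + 0*16 = -2*2 + 0 = -4 + 0 = -4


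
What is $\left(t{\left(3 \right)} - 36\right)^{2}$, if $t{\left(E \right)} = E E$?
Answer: $729$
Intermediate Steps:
$t{\left(E \right)} = E^{2}$
$\left(t{\left(3 \right)} - 36\right)^{2} = \left(3^{2} - 36\right)^{2} = \left(9 - 36\right)^{2} = \left(-27\right)^{2} = 729$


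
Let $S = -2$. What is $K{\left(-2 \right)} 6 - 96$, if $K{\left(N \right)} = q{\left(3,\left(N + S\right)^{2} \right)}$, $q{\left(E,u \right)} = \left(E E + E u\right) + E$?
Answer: $264$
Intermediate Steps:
$q{\left(E,u \right)} = E + E^{2} + E u$ ($q{\left(E,u \right)} = \left(E^{2} + E u\right) + E = E + E^{2} + E u$)
$K{\left(N \right)} = 12 + 3 \left(-2 + N\right)^{2}$ ($K{\left(N \right)} = 3 \left(1 + 3 + \left(N - 2\right)^{2}\right) = 3 \left(1 + 3 + \left(-2 + N\right)^{2}\right) = 3 \left(4 + \left(-2 + N\right)^{2}\right) = 12 + 3 \left(-2 + N\right)^{2}$)
$K{\left(-2 \right)} 6 - 96 = \left(12 + 3 \left(-2 - 2\right)^{2}\right) 6 - 96 = \left(12 + 3 \left(-4\right)^{2}\right) 6 - 96 = \left(12 + 3 \cdot 16\right) 6 - 96 = \left(12 + 48\right) 6 - 96 = 60 \cdot 6 - 96 = 360 - 96 = 264$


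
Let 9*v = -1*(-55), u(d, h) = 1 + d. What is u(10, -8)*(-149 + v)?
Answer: -14146/9 ≈ -1571.8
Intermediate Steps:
v = 55/9 (v = (-1*(-55))/9 = (⅑)*55 = 55/9 ≈ 6.1111)
u(10, -8)*(-149 + v) = (1 + 10)*(-149 + 55/9) = 11*(-1286/9) = -14146/9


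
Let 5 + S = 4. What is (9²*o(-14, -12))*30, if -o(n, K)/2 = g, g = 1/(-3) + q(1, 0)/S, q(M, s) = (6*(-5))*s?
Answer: 1620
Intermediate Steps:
S = -1 (S = -5 + 4 = -1)
q(M, s) = -30*s
g = -⅓ (g = 1/(-3) - 30*0/(-1) = 1*(-⅓) + 0*(-1) = -⅓ + 0 = -⅓ ≈ -0.33333)
o(n, K) = ⅔ (o(n, K) = -2*(-⅓) = ⅔)
(9²*o(-14, -12))*30 = (9²*(⅔))*30 = (81*(⅔))*30 = 54*30 = 1620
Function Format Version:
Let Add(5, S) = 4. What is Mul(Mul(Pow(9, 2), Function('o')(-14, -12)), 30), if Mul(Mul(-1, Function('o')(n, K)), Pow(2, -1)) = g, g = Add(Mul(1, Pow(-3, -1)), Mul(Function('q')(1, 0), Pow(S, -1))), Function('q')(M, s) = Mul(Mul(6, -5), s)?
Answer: 1620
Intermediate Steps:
S = -1 (S = Add(-5, 4) = -1)
Function('q')(M, s) = Mul(-30, s)
g = Rational(-1, 3) (g = Add(Mul(1, Pow(-3, -1)), Mul(Mul(-30, 0), Pow(-1, -1))) = Add(Mul(1, Rational(-1, 3)), Mul(0, -1)) = Add(Rational(-1, 3), 0) = Rational(-1, 3) ≈ -0.33333)
Function('o')(n, K) = Rational(2, 3) (Function('o')(n, K) = Mul(-2, Rational(-1, 3)) = Rational(2, 3))
Mul(Mul(Pow(9, 2), Function('o')(-14, -12)), 30) = Mul(Mul(Pow(9, 2), Rational(2, 3)), 30) = Mul(Mul(81, Rational(2, 3)), 30) = Mul(54, 30) = 1620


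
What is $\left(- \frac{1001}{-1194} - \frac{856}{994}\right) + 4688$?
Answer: $\frac{2781930049}{593418} \approx 4688.0$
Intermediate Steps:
$\left(- \frac{1001}{-1194} - \frac{856}{994}\right) + 4688 = \left(\left(-1001\right) \left(- \frac{1}{1194}\right) - \frac{428}{497}\right) + 4688 = \left(\frac{1001}{1194} - \frac{428}{497}\right) + 4688 = - \frac{13535}{593418} + 4688 = \frac{2781930049}{593418}$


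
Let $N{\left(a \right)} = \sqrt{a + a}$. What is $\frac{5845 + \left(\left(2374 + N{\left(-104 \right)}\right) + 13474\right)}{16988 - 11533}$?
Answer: $\frac{21693}{5455} + \frac{4 i \sqrt{13}}{5455} \approx 3.9767 + 0.0026438 i$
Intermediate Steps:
$N{\left(a \right)} = \sqrt{2} \sqrt{a}$ ($N{\left(a \right)} = \sqrt{2 a} = \sqrt{2} \sqrt{a}$)
$\frac{5845 + \left(\left(2374 + N{\left(-104 \right)}\right) + 13474\right)}{16988 - 11533} = \frac{5845 + \left(\left(2374 + \sqrt{2} \sqrt{-104}\right) + 13474\right)}{16988 - 11533} = \frac{5845 + \left(\left(2374 + \sqrt{2} \cdot 2 i \sqrt{26}\right) + 13474\right)}{5455} = \left(5845 + \left(\left(2374 + 4 i \sqrt{13}\right) + 13474\right)\right) \frac{1}{5455} = \left(5845 + \left(15848 + 4 i \sqrt{13}\right)\right) \frac{1}{5455} = \left(21693 + 4 i \sqrt{13}\right) \frac{1}{5455} = \frac{21693}{5455} + \frac{4 i \sqrt{13}}{5455}$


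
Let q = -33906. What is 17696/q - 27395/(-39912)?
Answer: 37095353/225542712 ≈ 0.16447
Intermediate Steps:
17696/q - 27395/(-39912) = 17696/(-33906) - 27395/(-39912) = 17696*(-1/33906) - 27395*(-1/39912) = -8848/16953 + 27395/39912 = 37095353/225542712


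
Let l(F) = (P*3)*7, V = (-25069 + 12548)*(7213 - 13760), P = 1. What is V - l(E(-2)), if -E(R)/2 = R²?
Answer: 81974966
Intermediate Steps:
V = 81974987 (V = -12521*(-6547) = 81974987)
E(R) = -2*R²
l(F) = 21 (l(F) = (1*3)*7 = 3*7 = 21)
V - l(E(-2)) = 81974987 - 1*21 = 81974987 - 21 = 81974966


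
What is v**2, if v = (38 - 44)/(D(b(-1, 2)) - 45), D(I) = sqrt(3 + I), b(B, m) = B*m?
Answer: 9/484 ≈ 0.018595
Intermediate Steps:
v = 3/22 (v = (38 - 44)/(sqrt(3 - 1*2) - 45) = -6/(sqrt(3 - 2) - 45) = -6/(sqrt(1) - 45) = -6/(1 - 45) = -6/(-44) = -6*(-1/44) = 3/22 ≈ 0.13636)
v**2 = (3/22)**2 = 9/484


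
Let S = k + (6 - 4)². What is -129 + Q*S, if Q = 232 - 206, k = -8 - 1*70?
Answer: -2053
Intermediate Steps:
k = -78 (k = -8 - 70 = -78)
S = -74 (S = -78 + (6 - 4)² = -78 + 2² = -78 + 4 = -74)
Q = 26
-129 + Q*S = -129 + 26*(-74) = -129 - 1924 = -2053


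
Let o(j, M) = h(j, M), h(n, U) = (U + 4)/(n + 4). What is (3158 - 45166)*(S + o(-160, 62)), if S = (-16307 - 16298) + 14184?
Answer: 10060012828/13 ≈ 7.7385e+8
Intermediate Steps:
h(n, U) = (4 + U)/(4 + n)
o(j, M) = (4 + M)/(4 + j)
S = -18421 (S = -32605 + 14184 = -18421)
(3158 - 45166)*(S + o(-160, 62)) = (3158 - 45166)*(-18421 + (4 + 62)/(4 - 160)) = -42008*(-18421 + 66/(-156)) = -42008*(-18421 - 1/156*66) = -42008*(-18421 - 11/26) = -42008*(-478957/26) = 10060012828/13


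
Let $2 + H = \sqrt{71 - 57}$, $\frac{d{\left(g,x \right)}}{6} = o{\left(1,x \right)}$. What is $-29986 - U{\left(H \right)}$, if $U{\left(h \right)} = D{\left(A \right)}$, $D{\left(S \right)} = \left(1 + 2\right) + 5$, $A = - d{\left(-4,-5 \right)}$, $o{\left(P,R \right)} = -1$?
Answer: $-29994$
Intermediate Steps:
$d{\left(g,x \right)} = -6$ ($d{\left(g,x \right)} = 6 \left(-1\right) = -6$)
$H = -2 + \sqrt{14}$ ($H = -2 + \sqrt{71 - 57} = -2 + \sqrt{14} \approx 1.7417$)
$A = 6$ ($A = \left(-1\right) \left(-6\right) = 6$)
$D{\left(S \right)} = 8$ ($D{\left(S \right)} = 3 + 5 = 8$)
$U{\left(h \right)} = 8$
$-29986 - U{\left(H \right)} = -29986 - 8 = -29994$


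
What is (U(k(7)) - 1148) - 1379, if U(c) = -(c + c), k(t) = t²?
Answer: -2625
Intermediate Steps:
U(c) = -2*c
(U(k(7)) - 1148) - 1379 = (-2*7² - 1148) - 1379 = (-2*49 - 1148) - 1379 = (-98 - 1148) - 1379 = -1246 - 1379 = -2625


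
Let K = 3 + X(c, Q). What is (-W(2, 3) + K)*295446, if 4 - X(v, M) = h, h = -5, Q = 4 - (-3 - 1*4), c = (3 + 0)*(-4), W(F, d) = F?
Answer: 2954460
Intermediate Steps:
c = -12 (c = 3*(-4) = -12)
Q = 11 (Q = 4 - (-3 - 4) = 4 - 1*(-7) = 4 + 7 = 11)
X(v, M) = 9 (X(v, M) = 4 - 1*(-5) = 4 + 5 = 9)
K = 12 (K = 3 + 9 = 12)
(-W(2, 3) + K)*295446 = (-1*2 + 12)*295446 = (-2 + 12)*295446 = 10*295446 = 2954460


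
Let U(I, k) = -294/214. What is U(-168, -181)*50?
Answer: -7350/107 ≈ -68.692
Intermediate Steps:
U(I, k) = -147/107 (U(I, k) = -294*1/214 = -147/107)
U(-168, -181)*50 = -147/107*50 = -7350/107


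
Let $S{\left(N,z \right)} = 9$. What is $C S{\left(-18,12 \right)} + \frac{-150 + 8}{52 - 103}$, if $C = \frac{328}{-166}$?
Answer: $- \frac{63490}{4233} \approx -14.999$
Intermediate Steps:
$C = - \frac{164}{83}$ ($C = 328 \left(- \frac{1}{166}\right) = - \frac{164}{83} \approx -1.9759$)
$C S{\left(-18,12 \right)} + \frac{-150 + 8}{52 - 103} = \left(- \frac{164}{83}\right) 9 + \frac{-150 + 8}{52 - 103} = - \frac{1476}{83} - \frac{142}{-51} = - \frac{1476}{83} - - \frac{142}{51} = - \frac{1476}{83} + \frac{142}{51} = - \frac{63490}{4233}$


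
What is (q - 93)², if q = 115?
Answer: 484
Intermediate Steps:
(q - 93)² = (115 - 93)² = 22² = 484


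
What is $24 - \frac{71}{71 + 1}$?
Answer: $\frac{1657}{72} \approx 23.014$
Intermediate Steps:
$24 - \frac{71}{71 + 1} = 24 - \frac{71}{72} = \frac{1657}{72}$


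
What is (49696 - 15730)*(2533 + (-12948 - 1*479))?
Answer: -370025604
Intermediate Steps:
(49696 - 15730)*(2533 + (-12948 - 1*479)) = 33966*(2533 + (-12948 - 479)) = 33966*(2533 - 13427) = 33966*(-10894) = -370025604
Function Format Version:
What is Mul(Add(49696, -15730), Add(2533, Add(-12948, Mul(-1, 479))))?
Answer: -370025604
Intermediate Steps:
Mul(Add(49696, -15730), Add(2533, Add(-12948, Mul(-1, 479)))) = Mul(33966, Add(2533, Add(-12948, -479))) = Mul(33966, Add(2533, -13427)) = Mul(33966, -10894) = -370025604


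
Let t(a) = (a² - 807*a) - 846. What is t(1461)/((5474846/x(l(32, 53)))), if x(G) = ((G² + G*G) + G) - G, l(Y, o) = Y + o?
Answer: 6897331800/2737423 ≈ 2519.6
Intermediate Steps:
t(a) = -846 + a² - 807*a
x(G) = 2*G² (x(G) = ((G² + G²) + G) - G = (2*G² + G) - G = (G + 2*G²) - G = 2*G²)
t(1461)/((5474846/x(l(32, 53)))) = (-846 + 1461² - 807*1461)/((5474846/((2*(32 + 53)²)))) = (-846 + 2134521 - 1179027)/((5474846/((2*85²)))) = 954648/((5474846/((2*7225)))) = 954648/((5474846/14450)) = 954648/((5474846*(1/14450))) = 954648/(2737423/7225) = 954648*(7225/2737423) = 6897331800/2737423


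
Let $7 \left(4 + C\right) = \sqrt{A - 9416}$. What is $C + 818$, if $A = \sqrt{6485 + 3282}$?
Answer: $814 + \frac{\sqrt{-9416 + \sqrt{9767}}}{7} \approx 814.0 + 13.789 i$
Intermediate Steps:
$A = \sqrt{9767} \approx 98.828$
$C = -4 + \frac{\sqrt{-9416 + \sqrt{9767}}}{7}$ ($C = -4 + \frac{\sqrt{\sqrt{9767} - 9416}}{7} = -4 + \frac{\sqrt{-9416 + \sqrt{9767}}}{7} \approx -4.0 + 13.789 i$)
$C + 818 = \left(-4 + \frac{i \sqrt{9416 - \sqrt{9767}}}{7}\right) + 818 = 814 + \frac{i \sqrt{9416 - \sqrt{9767}}}{7}$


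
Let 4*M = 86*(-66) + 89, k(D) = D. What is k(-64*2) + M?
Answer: -6099/4 ≈ -1524.8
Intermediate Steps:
M = -5587/4 (M = (86*(-66) + 89)/4 = (-5676 + 89)/4 = (¼)*(-5587) = -5587/4 ≈ -1396.8)
k(-64*2) + M = -64*2 - 5587/4 = -128 - 5587/4 = -6099/4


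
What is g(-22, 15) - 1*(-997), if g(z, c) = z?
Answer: 975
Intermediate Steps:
g(-22, 15) - 1*(-997) = -22 - 1*(-997) = -22 + 997 = 975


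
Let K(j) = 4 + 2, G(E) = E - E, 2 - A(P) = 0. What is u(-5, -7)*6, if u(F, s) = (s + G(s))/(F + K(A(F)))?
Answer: -42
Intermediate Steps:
A(P) = 2 (A(P) = 2 - 1*0 = 2 + 0 = 2)
G(E) = 0
K(j) = 6
u(F, s) = s/(6 + F) (u(F, s) = (s + 0)/(F + 6) = s/(6 + F))
u(-5, -7)*6 = -7/(6 - 5)*6 = -7/1*6 = -7*1*6 = -7*6 = -42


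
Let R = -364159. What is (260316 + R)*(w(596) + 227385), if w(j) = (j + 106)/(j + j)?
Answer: -14072991419673/596 ≈ -2.3612e+10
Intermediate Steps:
w(j) = (106 + j)/(2*j) (w(j) = (106 + j)/((2*j)) = (106 + j)*(1/(2*j)) = (106 + j)/(2*j))
(260316 + R)*(w(596) + 227385) = (260316 - 364159)*((½)*(106 + 596)/596 + 227385) = -103843*((½)*(1/596)*702 + 227385) = -103843*(351/596 + 227385) = -103843*135521811/596 = -14072991419673/596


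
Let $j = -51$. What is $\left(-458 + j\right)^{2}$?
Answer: $259081$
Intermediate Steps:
$\left(-458 + j\right)^{2} = \left(-458 - 51\right)^{2} = \left(-509\right)^{2} = 259081$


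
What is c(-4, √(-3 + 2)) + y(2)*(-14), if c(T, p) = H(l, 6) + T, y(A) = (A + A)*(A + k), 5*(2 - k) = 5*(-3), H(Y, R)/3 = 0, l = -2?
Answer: -396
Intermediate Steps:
H(Y, R) = 0 (H(Y, R) = 3*0 = 0)
k = 5 (k = 2 - (-3) = 2 - ⅕*(-15) = 2 + 3 = 5)
y(A) = 2*A*(5 + A) (y(A) = (A + A)*(A + 5) = (2*A)*(5 + A) = 2*A*(5 + A))
c(T, p) = T (c(T, p) = 0 + T = T)
c(-4, √(-3 + 2)) + y(2)*(-14) = -4 + (2*2*(5 + 2))*(-14) = -4 + (2*2*7)*(-14) = -4 + 28*(-14) = -4 - 392 = -396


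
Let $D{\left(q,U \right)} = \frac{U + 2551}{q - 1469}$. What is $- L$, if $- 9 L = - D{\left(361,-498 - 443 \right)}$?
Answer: $\frac{805}{4986} \approx 0.16145$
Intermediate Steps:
$D{\left(q,U \right)} = \frac{2551 + U}{-1469 + q}$
$L = - \frac{805}{4986}$ ($L = - \frac{\left(-1\right) \frac{2551 - 941}{-1469 + 361}}{9} = - \frac{\left(-1\right) \frac{2551 - 941}{-1108}}{9} = - \frac{\left(-1\right) \left(\left(- \frac{1}{1108}\right) 1610\right)}{9} = - \frac{\left(-1\right) \left(- \frac{805}{554}\right)}{9} = \left(- \frac{1}{9}\right) \frac{805}{554} = - \frac{805}{4986} \approx -0.16145$)
$- L = \left(-1\right) \left(- \frac{805}{4986}\right) = \frac{805}{4986}$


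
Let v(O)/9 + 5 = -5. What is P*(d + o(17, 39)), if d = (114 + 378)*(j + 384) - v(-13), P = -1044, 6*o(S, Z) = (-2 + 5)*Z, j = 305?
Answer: -354017790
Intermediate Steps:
v(O) = -90 (v(O) = -45 + 9*(-5) = -45 - 45 = -90)
o(S, Z) = Z/2 (o(S, Z) = ((-2 + 5)*Z)/6 = (3*Z)/6 = Z/2)
d = 339078 (d = (114 + 378)*(305 + 384) - 1*(-90) = 492*689 + 90 = 338988 + 90 = 339078)
P*(d + o(17, 39)) = -1044*(339078 + (½)*39) = -1044*(339078 + 39/2) = -1044*678195/2 = -354017790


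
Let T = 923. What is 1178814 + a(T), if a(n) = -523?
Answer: 1178291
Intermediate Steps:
1178814 + a(T) = 1178814 - 523 = 1178291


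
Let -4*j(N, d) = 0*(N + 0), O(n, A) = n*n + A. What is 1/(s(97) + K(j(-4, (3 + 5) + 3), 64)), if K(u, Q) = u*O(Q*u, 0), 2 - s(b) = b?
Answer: -1/95 ≈ -0.010526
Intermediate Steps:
s(b) = 2 - b
O(n, A) = A + n² (O(n, A) = n² + A = A + n²)
j(N, d) = 0 (j(N, d) = -0*(N + 0) = -0*N = -¼*0 = 0)
K(u, Q) = Q²*u³ (K(u, Q) = u*(0 + (Q*u)²) = u*(0 + Q²*u²) = u*(Q²*u²) = Q²*u³)
1/(s(97) + K(j(-4, (3 + 5) + 3), 64)) = 1/((2 - 1*97) + 64²*0³) = 1/((2 - 97) + 4096*0) = 1/(-95 + 0) = 1/(-95) = -1/95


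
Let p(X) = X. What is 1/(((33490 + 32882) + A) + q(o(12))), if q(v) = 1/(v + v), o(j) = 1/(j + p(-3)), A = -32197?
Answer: 2/68359 ≈ 2.9257e-5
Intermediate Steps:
o(j) = 1/(-3 + j) (o(j) = 1/(j - 3) = 1/(-3 + j))
q(v) = 1/(2*v)
1/(((33490 + 32882) + A) + q(o(12))) = 1/(((33490 + 32882) - 32197) + 1/(2*(1/(-3 + 12)))) = 1/((66372 - 32197) + 1/(2*(1/9))) = 1/(34175 + 1/(2*(⅑))) = 1/(34175 + (½)*9) = 1/(34175 + 9/2) = 1/(68359/2) = 2/68359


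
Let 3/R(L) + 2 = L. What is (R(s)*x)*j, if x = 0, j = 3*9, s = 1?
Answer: 0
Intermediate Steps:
j = 27
R(L) = 3/(-2 + L)
(R(s)*x)*j = ((3/(-2 + 1))*0)*27 = ((3/(-1))*0)*27 = ((3*(-1))*0)*27 = -3*0*27 = 0*27 = 0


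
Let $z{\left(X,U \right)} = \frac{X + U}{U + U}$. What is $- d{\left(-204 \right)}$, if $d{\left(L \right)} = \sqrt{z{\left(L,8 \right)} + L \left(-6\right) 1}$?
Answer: $- \frac{\sqrt{4847}}{2} \approx -34.81$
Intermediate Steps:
$z{\left(X,U \right)} = \frac{U + X}{2 U}$
$d{\left(L \right)} = \sqrt{\frac{1}{2} - \frac{95 L}{16}}$ ($d{\left(L \right)} = \sqrt{\frac{8 + L}{2 \cdot 8} + L \left(-6\right) 1} = \sqrt{\frac{1}{2} \cdot \frac{1}{8} \left(8 + L\right) + - 6 L 1} = \sqrt{\left(\frac{1}{2} + \frac{L}{16}\right) - 6 L} = \sqrt{\frac{1}{2} - \frac{95 L}{16}}$)
$- d{\left(-204 \right)} = - \frac{\sqrt{8 - -19380}}{4} = - \frac{\sqrt{8 + 19380}}{4} = - \frac{\sqrt{19388}}{4} = - \frac{2 \sqrt{4847}}{4} = - \frac{\sqrt{4847}}{2}$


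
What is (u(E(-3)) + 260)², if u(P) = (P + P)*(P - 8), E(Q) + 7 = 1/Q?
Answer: 19044496/81 ≈ 2.3512e+5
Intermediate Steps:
E(Q) = -7 + 1/Q
u(P) = 2*P*(-8 + P) (u(P) = (2*P)*(-8 + P) = 2*P*(-8 + P))
(u(E(-3)) + 260)² = (2*(-7 + 1/(-3))*(-8 + (-7 + 1/(-3))) + 260)² = (2*(-7 - ⅓)*(-8 + (-7 - ⅓)) + 260)² = (2*(-22/3)*(-8 - 22/3) + 260)² = (2*(-22/3)*(-46/3) + 260)² = (2024/9 + 260)² = (4364/9)² = 19044496/81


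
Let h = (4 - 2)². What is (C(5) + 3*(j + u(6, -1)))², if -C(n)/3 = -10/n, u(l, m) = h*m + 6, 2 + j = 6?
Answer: 576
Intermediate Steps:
j = 4 (j = -2 + 6 = 4)
h = 4 (h = 2² = 4)
u(l, m) = 6 + 4*m (u(l, m) = 4*m + 6 = 6 + 4*m)
C(n) = 30/n (C(n) = -(-30)/n = 30/n)
(C(5) + 3*(j + u(6, -1)))² = (30/5 + 3*(4 + (6 + 4*(-1))))² = (30*(⅕) + 3*(4 + (6 - 4)))² = (6 + 3*(4 + 2))² = (6 + 3*6)² = (6 + 18)² = 24² = 576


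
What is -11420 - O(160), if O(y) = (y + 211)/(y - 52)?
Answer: -1233731/108 ≈ -11423.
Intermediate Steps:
O(y) = (211 + y)/(-52 + y)
-11420 - O(160) = -11420 - (211 + 160)/(-52 + 160) = -11420 - 371/108 = -1233731/108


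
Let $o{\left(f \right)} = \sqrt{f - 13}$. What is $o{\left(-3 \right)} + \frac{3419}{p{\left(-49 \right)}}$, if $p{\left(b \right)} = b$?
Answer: $- \frac{3419}{49} + 4 i \approx -69.776 + 4.0 i$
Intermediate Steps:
$o{\left(f \right)} = \sqrt{-13 + f}$
$o{\left(-3 \right)} + \frac{3419}{p{\left(-49 \right)}} = \sqrt{-13 - 3} + \frac{3419}{-49} = \sqrt{-16} + 3419 \left(- \frac{1}{49}\right) = 4 i - \frac{3419}{49} = - \frac{3419}{49} + 4 i$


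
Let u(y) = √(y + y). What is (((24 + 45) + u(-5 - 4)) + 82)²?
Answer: 22783 + 906*I*√2 ≈ 22783.0 + 1281.3*I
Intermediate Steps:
u(y) = √2*√y (u(y) = √(2*y) = √2*√y)
(((24 + 45) + u(-5 - 4)) + 82)² = (((24 + 45) + √2*√(-5 - 4)) + 82)² = ((69 + √2*√(-9)) + 82)² = ((69 + √2*(3*I)) + 82)² = ((69 + 3*I*√2) + 82)² = (151 + 3*I*√2)²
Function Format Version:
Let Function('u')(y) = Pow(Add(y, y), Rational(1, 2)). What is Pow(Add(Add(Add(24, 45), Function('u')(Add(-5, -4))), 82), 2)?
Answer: Add(22783, Mul(906, I, Pow(2, Rational(1, 2)))) ≈ Add(22783., Mul(1281.3, I))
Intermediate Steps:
Function('u')(y) = Mul(Pow(2, Rational(1, 2)), Pow(y, Rational(1, 2))) (Function('u')(y) = Pow(Mul(2, y), Rational(1, 2)) = Mul(Pow(2, Rational(1, 2)), Pow(y, Rational(1, 2))))
Pow(Add(Add(Add(24, 45), Function('u')(Add(-5, -4))), 82), 2) = Pow(Add(Add(Add(24, 45), Mul(Pow(2, Rational(1, 2)), Pow(Add(-5, -4), Rational(1, 2)))), 82), 2) = Pow(Add(Add(69, Mul(Pow(2, Rational(1, 2)), Pow(-9, Rational(1, 2)))), 82), 2) = Pow(Add(Add(69, Mul(Pow(2, Rational(1, 2)), Mul(3, I))), 82), 2) = Pow(Add(Add(69, Mul(3, I, Pow(2, Rational(1, 2)))), 82), 2) = Pow(Add(151, Mul(3, I, Pow(2, Rational(1, 2)))), 2)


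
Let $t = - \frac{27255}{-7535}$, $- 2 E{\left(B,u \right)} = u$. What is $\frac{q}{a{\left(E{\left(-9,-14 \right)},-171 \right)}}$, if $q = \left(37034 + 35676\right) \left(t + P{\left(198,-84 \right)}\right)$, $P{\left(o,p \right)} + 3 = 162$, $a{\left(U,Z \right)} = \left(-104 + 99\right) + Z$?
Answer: $- \frac{101242065}{1507} \approx -67181.0$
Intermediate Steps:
$E{\left(B,u \right)} = - \frac{u}{2}$
$a{\left(U,Z \right)} = -5 + Z$
$t = \frac{5451}{1507}$ ($t = \left(-27255\right) \left(- \frac{1}{7535}\right) = \frac{5451}{1507} \approx 3.6171$)
$P{\left(o,p \right)} = 159$ ($P{\left(o,p \right)} = -3 + 162 = 159$)
$q = \frac{1619873040}{137}$ ($q = \left(37034 + 35676\right) \left(\frac{5451}{1507} + 159\right) = 72710 \cdot \frac{245064}{1507} = \frac{1619873040}{137} \approx 1.1824 \cdot 10^{7}$)
$\frac{q}{a{\left(E{\left(-9,-14 \right)},-171 \right)}} = \frac{1619873040}{137 \left(-5 - 171\right)} = \frac{1619873040}{137 \left(-176\right)} = \frac{1619873040}{137} \left(- \frac{1}{176}\right) = - \frac{101242065}{1507}$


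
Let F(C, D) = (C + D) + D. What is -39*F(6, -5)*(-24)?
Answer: -3744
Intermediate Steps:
F(C, D) = C + 2*D
-39*F(6, -5)*(-24) = -39*(6 + 2*(-5))*(-24) = -39*(6 - 10)*(-24) = -39*(-4)*(-24) = 156*(-24) = -3744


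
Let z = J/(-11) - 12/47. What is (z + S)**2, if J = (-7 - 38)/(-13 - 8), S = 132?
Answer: 226651214241/13097161 ≈ 17305.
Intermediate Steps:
J = 15/7 (J = -45/(-21) = -45*(-1/21) = 15/7 ≈ 2.1429)
z = -1629/3619 (z = (15/7)/(-11) - 12/47 = (15/7)*(-1/11) - 12*1/47 = -15/77 - 12/47 = -1629/3619 ≈ -0.45012)
(z + S)**2 = (-1629/3619 + 132)**2 = (476079/3619)**2 = 226651214241/13097161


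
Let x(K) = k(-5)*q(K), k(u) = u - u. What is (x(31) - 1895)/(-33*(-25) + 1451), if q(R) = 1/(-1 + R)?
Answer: -1895/2276 ≈ -0.83260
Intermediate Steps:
k(u) = 0
x(K) = 0 (x(K) = 0/(-1 + K) = 0)
(x(31) - 1895)/(-33*(-25) + 1451) = (0 - 1895)/(-33*(-25) + 1451) = -1895/(825 + 1451) = -1895/2276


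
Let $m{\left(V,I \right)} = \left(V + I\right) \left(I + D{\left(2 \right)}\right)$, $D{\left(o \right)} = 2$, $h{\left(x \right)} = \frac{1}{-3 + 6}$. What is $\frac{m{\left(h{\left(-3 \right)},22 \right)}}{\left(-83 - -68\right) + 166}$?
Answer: $\frac{536}{151} \approx 3.5497$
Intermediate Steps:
$h{\left(x \right)} = \frac{1}{3}$
$m{\left(V,I \right)} = \left(2 + I\right) \left(I + V\right)$ ($m{\left(V,I \right)} = \left(V + I\right) \left(I + 2\right) = \left(I + V\right) \left(2 + I\right) = \left(2 + I\right) \left(I + V\right)$)
$\frac{m{\left(h{\left(-3 \right)},22 \right)}}{\left(-83 - -68\right) + 166} = \frac{22^{2} + 2 \cdot 22 + 2 \cdot \frac{1}{3} + 22 \cdot \frac{1}{3}}{\left(-83 - -68\right) + 166} = \frac{484 + 44 + \frac{2}{3} + \frac{22}{3}}{\left(-83 + 68\right) + 166} = \frac{536}{-15 + 166} = \frac{536}{151}$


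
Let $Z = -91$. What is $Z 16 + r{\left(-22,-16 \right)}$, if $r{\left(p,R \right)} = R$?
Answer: $-1472$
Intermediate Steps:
$Z 16 + r{\left(-22,-16 \right)} = \left(-91\right) 16 - 16 = -1456 - 16 = -1472$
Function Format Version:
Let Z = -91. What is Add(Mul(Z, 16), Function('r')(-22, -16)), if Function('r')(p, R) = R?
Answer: -1472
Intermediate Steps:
Add(Mul(Z, 16), Function('r')(-22, -16)) = Add(Mul(-91, 16), -16) = Add(-1456, -16) = -1472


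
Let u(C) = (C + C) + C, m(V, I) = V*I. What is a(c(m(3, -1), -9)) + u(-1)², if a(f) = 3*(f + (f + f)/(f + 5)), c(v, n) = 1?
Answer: 13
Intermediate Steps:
m(V, I) = I*V
u(C) = 3*C (u(C) = 2*C + C = 3*C)
a(f) = 3*f + 6*f/(5 + f) (a(f) = 3*(f + (2*f)/(5 + f)) = 3*(f + 2*f/(5 + f)) = 3*f + 6*f/(5 + f))
a(c(m(3, -1), -9)) + u(-1)² = 3*1*(7 + 1)/(5 + 1) + (3*(-1))² = 3*1*8/6 + (-3)² = 3*1*(⅙)*8 + 9 = 4 + 9 = 13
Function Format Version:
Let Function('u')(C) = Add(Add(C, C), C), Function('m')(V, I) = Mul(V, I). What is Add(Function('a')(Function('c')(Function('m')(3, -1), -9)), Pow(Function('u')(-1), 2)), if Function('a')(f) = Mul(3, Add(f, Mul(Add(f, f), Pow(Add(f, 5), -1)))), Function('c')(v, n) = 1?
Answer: 13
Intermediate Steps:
Function('m')(V, I) = Mul(I, V)
Function('u')(C) = Mul(3, C) (Function('u')(C) = Add(Mul(2, C), C) = Mul(3, C))
Function('a')(f) = Add(Mul(3, f), Mul(6, f, Pow(Add(5, f), -1))) (Function('a')(f) = Mul(3, Add(f, Mul(Mul(2, f), Pow(Add(5, f), -1)))) = Mul(3, Add(f, Mul(2, f, Pow(Add(5, f), -1)))) = Add(Mul(3, f), Mul(6, f, Pow(Add(5, f), -1))))
Add(Function('a')(Function('c')(Function('m')(3, -1), -9)), Pow(Function('u')(-1), 2)) = Add(Mul(3, 1, Pow(Add(5, 1), -1), Add(7, 1)), Pow(Mul(3, -1), 2)) = Add(Mul(3, 1, Pow(6, -1), 8), Pow(-3, 2)) = Add(Mul(3, 1, Rational(1, 6), 8), 9) = Add(4, 9) = 13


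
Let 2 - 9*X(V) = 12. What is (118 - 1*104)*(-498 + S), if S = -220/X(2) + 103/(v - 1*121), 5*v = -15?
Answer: -261121/62 ≈ -4211.6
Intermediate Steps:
v = -3 (v = (⅕)*(-15) = -3)
X(V) = -10/9 (X(V) = 2/9 - ⅑*12 = 2/9 - 4/3 = -10/9)
S = 24449/124 (S = -220/(-10/9) + 103/(-3 - 1*121) = -220*(-9/10) + 103/(-3 - 121) = 198 + 103/(-124) = 198 + 103*(-1/124) = 198 - 103/124 = 24449/124 ≈ 197.17)
(118 - 1*104)*(-498 + S) = (118 - 1*104)*(-498 + 24449/124) = (118 - 104)*(-37303/124) = 14*(-37303/124) = -261121/62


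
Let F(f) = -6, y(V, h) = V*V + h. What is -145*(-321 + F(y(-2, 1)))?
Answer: 47415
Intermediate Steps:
y(V, h) = h + V² (y(V, h) = V² + h = h + V²)
-145*(-321 + F(y(-2, 1))) = -145*(-321 - 6) = -145*(-327) = 47415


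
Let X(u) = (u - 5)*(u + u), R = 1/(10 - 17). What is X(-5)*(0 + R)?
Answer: -100/7 ≈ -14.286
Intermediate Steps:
R = -⅐ (R = 1/(-7) = -⅐ ≈ -0.14286)
X(u) = 2*u*(-5 + u) (X(u) = (-5 + u)*(2*u) = 2*u*(-5 + u))
X(-5)*(0 + R) = (2*(-5)*(-5 - 5))*(0 - ⅐) = (2*(-5)*(-10))*(-⅐) = 100*(-⅐) = -100/7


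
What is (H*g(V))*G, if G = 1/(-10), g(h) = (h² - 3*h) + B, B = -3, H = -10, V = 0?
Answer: -3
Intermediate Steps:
g(h) = -3 + h² - 3*h (g(h) = (h² - 3*h) - 3 = -3 + h² - 3*h)
G = -⅒ ≈ -0.10000
(H*g(V))*G = -10*(-3 + 0² - 3*0)*(-⅒) = -10*(-3 + 0 + 0)*(-⅒) = -10*(-3)*(-⅒) = 30*(-⅒) = -3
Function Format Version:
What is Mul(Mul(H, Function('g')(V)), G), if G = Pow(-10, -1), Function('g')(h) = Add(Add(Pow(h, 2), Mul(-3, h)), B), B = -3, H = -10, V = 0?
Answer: -3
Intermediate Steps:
Function('g')(h) = Add(-3, Pow(h, 2), Mul(-3, h)) (Function('g')(h) = Add(Add(Pow(h, 2), Mul(-3, h)), -3) = Add(-3, Pow(h, 2), Mul(-3, h)))
G = Rational(-1, 10) ≈ -0.10000
Mul(Mul(H, Function('g')(V)), G) = Mul(Mul(-10, Add(-3, Pow(0, 2), Mul(-3, 0))), Rational(-1, 10)) = Mul(Mul(-10, Add(-3, 0, 0)), Rational(-1, 10)) = Mul(Mul(-10, -3), Rational(-1, 10)) = Mul(30, Rational(-1, 10)) = -3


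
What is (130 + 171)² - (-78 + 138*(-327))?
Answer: 135805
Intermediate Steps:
(130 + 171)² - (-78 + 138*(-327)) = 301² - (-78 - 45126) = 90601 - 1*(-45204) = 90601 + 45204 = 135805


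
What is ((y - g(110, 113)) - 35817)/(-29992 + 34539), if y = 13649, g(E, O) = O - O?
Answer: -22168/4547 ≈ -4.8753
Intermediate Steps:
g(E, O) = 0
((y - g(110, 113)) - 35817)/(-29992 + 34539) = ((13649 - 1*0) - 35817)/(-29992 + 34539) = ((13649 + 0) - 35817)/4547 = (13649 - 35817)*(1/4547) = -22168*1/4547 = -22168/4547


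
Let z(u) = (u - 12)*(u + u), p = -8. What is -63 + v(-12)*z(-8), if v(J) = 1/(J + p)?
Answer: -79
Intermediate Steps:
z(u) = 2*u*(-12 + u) (z(u) = (-12 + u)*(2*u) = 2*u*(-12 + u))
v(J) = 1/(-8 + J) (v(J) = 1/(J - 8) = 1/(-8 + J))
-63 + v(-12)*z(-8) = -63 + (2*(-8)*(-12 - 8))/(-8 - 12) = -63 + (2*(-8)*(-20))/(-20) = -63 - 1/20*320 = -63 - 16 = -79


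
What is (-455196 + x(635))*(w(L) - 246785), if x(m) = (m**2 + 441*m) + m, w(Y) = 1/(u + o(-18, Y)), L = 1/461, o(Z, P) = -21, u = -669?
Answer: -12981081100683/230 ≈ -5.6439e+10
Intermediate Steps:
L = 1/461 ≈ 0.0021692
w(Y) = -1/690 (w(Y) = 1/(-669 - 21) = 1/(-690) = -1/690)
x(m) = m**2 + 442*m
(-455196 + x(635))*(w(L) - 246785) = (-455196 + 635*(442 + 635))*(-1/690 - 246785) = (-455196 + 635*1077)*(-170281651/690) = (-455196 + 683895)*(-170281651/690) = 228699*(-170281651/690) = -12981081100683/230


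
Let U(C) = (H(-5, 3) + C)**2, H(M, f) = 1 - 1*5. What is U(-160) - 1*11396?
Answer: 15500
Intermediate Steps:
H(M, f) = -4 (H(M, f) = 1 - 5 = -4)
U(C) = (-4 + C)**2
U(-160) - 1*11396 = (-4 - 160)**2 - 1*11396 = (-164)**2 - 11396 = 26896 - 11396 = 15500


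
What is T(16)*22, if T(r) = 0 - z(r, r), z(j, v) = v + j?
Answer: -704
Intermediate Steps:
z(j, v) = j + v
T(r) = -2*r (T(r) = 0 - (r + r) = 0 - 2*r = -2*r)
T(16)*22 = -2*16*22 = -32*22 = -704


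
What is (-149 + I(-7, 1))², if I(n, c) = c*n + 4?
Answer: 23104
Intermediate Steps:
I(n, c) = 4 + c*n
(-149 + I(-7, 1))² = (-149 + (4 + 1*(-7)))² = (-149 + (4 - 7))² = (-149 - 3)² = (-152)² = 23104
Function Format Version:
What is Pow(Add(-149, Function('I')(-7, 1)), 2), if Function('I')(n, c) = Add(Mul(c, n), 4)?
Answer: 23104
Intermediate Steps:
Function('I')(n, c) = Add(4, Mul(c, n))
Pow(Add(-149, Function('I')(-7, 1)), 2) = Pow(Add(-149, Add(4, Mul(1, -7))), 2) = Pow(Add(-149, Add(4, -7)), 2) = Pow(Add(-149, -3), 2) = Pow(-152, 2) = 23104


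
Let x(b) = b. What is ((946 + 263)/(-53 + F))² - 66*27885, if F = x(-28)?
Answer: -1341496481/729 ≈ -1.8402e+6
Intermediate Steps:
F = -28
((946 + 263)/(-53 + F))² - 66*27885 = ((946 + 263)/(-53 - 28))² - 66*27885 = (1209/(-81))² - 1*1840410 = (1209*(-1/81))² - 1840410 = (-403/27)² - 1840410 = 162409/729 - 1840410 = -1341496481/729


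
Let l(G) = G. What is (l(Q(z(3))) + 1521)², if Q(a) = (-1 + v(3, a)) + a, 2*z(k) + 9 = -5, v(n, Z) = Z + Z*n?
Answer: 2205225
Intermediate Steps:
z(k) = -7 (z(k) = -9/2 + (½)*(-5) = -9/2 - 5/2 = -7)
Q(a) = -1 + 5*a (Q(a) = (-1 + a*(1 + 3)) + a = (-1 + a*4) + a = (-1 + 4*a) + a = -1 + 5*a)
(l(Q(z(3))) + 1521)² = ((-1 + 5*(-7)) + 1521)² = ((-1 - 35) + 1521)² = (-36 + 1521)² = 1485² = 2205225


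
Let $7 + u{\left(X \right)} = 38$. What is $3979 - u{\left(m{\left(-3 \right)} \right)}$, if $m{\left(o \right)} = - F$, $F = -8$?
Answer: $3948$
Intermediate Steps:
$m{\left(o \right)} = 8$ ($m{\left(o \right)} = \left(-1\right) \left(-8\right) = 8$)
$u{\left(X \right)} = 31$ ($u{\left(X \right)} = -7 + 38 = 31$)
$3979 - u{\left(m{\left(-3 \right)} \right)} = 3979 - 31 = 3948$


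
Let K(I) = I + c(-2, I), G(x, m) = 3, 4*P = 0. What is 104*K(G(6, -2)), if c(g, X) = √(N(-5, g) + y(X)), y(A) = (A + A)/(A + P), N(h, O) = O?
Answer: 312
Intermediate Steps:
P = 0 (P = (¼)*0 = 0)
y(A) = 2 (y(A) = (A + A)/(A + 0) = (2*A)/A = 2)
c(g, X) = √(2 + g) (c(g, X) = √(g + 2) = √(2 + g))
K(I) = I (K(I) = I + √(2 - 2) = I + √0 = I + 0 = I)
104*K(G(6, -2)) = 104*3 = 312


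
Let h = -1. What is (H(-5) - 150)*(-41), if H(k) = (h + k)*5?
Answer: 7380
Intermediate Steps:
H(k) = -5 + 5*k (H(k) = (-1 + k)*5 = -5 + 5*k)
(H(-5) - 150)*(-41) = ((-5 + 5*(-5)) - 150)*(-41) = ((-5 - 25) - 150)*(-41) = (-30 - 150)*(-41) = -180*(-41) = 7380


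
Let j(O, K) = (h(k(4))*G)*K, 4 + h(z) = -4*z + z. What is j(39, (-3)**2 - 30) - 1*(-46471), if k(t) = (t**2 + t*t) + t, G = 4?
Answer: 55879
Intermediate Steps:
k(t) = t + 2*t**2 (k(t) = (t**2 + t**2) + t = 2*t**2 + t = t + 2*t**2)
h(z) = -4 - 3*z (h(z) = -4 + (-4*z + z) = -4 - 3*z)
j(O, K) = -448*K (j(O, K) = ((-4 - 12*(1 + 2*4))*4)*K = ((-4 - 12*(1 + 8))*4)*K = ((-4 - 12*9)*4)*K = ((-4 - 3*36)*4)*K = ((-4 - 108)*4)*K = (-112*4)*K = -448*K)
j(39, (-3)**2 - 30) - 1*(-46471) = -448*((-3)**2 - 30) - 1*(-46471) = -448*(9 - 30) + 46471 = -448*(-21) + 46471 = 9408 + 46471 = 55879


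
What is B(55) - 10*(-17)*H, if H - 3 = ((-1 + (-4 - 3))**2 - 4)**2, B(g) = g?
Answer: 612565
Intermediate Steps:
H = 3603 (H = 3 + ((-1 + (-4 - 3))**2 - 4)**2 = 3 + ((-1 - 7)**2 - 4)**2 = 3 + ((-8)**2 - 4)**2 = 3 + (64 - 4)**2 = 3 + 60**2 = 3 + 3600 = 3603)
B(55) - 10*(-17)*H = 55 - 10*(-17)*3603 = 55 - (-170)*3603 = 55 - 1*(-612510) = 55 + 612510 = 612565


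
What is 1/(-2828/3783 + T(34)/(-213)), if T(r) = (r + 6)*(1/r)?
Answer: -4566081/3438616 ≈ -1.3279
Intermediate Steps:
T(r) = (6 + r)/r
1/(-2828/3783 + T(34)/(-213)) = 1/(-2828/3783 + ((6 + 34)/34)/(-213)) = 1/(-2828*1/3783 + ((1/34)*40)*(-1/213)) = 1/(-2828/3783 + (20/17)*(-1/213)) = 1/(-2828/3783 - 20/3621) = 1/(-3438616/4566081) = -4566081/3438616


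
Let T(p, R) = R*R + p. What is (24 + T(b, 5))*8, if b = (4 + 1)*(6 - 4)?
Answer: 472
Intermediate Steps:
b = 10 (b = 5*2 = 10)
T(p, R) = p + R² (T(p, R) = R² + p = p + R²)
(24 + T(b, 5))*8 = (24 + (10 + 5²))*8 = (24 + (10 + 25))*8 = (24 + 35)*8 = 59*8 = 472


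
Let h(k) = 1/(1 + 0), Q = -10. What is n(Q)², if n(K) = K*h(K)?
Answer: 100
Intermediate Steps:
h(k) = 1 (h(k) = 1/1 = 1)
n(K) = K (n(K) = K*1 = K)
n(Q)² = (-10)² = 100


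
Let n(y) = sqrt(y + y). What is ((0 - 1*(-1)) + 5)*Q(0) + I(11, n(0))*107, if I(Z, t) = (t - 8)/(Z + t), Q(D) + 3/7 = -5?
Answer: -8500/77 ≈ -110.39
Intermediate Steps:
Q(D) = -38/7 (Q(D) = -3/7 - 5 = -38/7)
n(y) = sqrt(2)*sqrt(y) (n(y) = sqrt(2*y) = sqrt(2)*sqrt(y))
I(Z, t) = (-8 + t)/(Z + t)
((0 - 1*(-1)) + 5)*Q(0) + I(11, n(0))*107 = ((0 - 1*(-1)) + 5)*(-38/7) + ((-8 + sqrt(2)*sqrt(0))/(11 + sqrt(2)*sqrt(0)))*107 = ((0 + 1) + 5)*(-38/7) + ((-8 + sqrt(2)*0)/(11 + sqrt(2)*0))*107 = (1 + 5)*(-38/7) + ((-8 + 0)/(11 + 0))*107 = 6*(-38/7) + (-8/11)*107 = -228/7 + ((1/11)*(-8))*107 = -228/7 - 8/11*107 = -228/7 - 856/11 = -8500/77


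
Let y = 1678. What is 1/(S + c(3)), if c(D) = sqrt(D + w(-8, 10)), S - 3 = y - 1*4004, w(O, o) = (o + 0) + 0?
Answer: -2323/5396316 - sqrt(13)/5396316 ≈ -0.00043115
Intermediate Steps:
w(O, o) = o (w(O, o) = o + 0 = o)
S = -2323 (S = 3 + (1678 - 1*4004) = 3 + (1678 - 4004) = 3 - 2326 = -2323)
c(D) = sqrt(10 + D) (c(D) = sqrt(D + 10) = sqrt(10 + D))
1/(S + c(3)) = 1/(-2323 + sqrt(10 + 3)) = 1/(-2323 + sqrt(13))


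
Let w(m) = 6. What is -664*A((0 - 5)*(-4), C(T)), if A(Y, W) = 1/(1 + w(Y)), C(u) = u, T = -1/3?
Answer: -664/7 ≈ -94.857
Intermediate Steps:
T = -1/3 (T = -1*1/3 = -1/3 ≈ -0.33333)
A(Y, W) = 1/7 (A(Y, W) = 1/(1 + 6) = 1/7)
-664*A((0 - 5)*(-4), C(T)) = -664*1/7 = -664/7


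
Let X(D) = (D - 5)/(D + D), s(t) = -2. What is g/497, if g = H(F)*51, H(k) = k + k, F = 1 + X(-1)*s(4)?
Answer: -510/497 ≈ -1.0262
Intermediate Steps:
X(D) = (-5 + D)/(2*D) (X(D) = (-5 + D)/((2*D)) = (-5 + D)*(1/(2*D)) = (-5 + D)/(2*D))
F = -5 (F = 1 + ((½)*(-5 - 1)/(-1))*(-2) = 1 + ((½)*(-1)*(-6))*(-2) = 1 + 3*(-2) = 1 - 6 = -5)
H(k) = 2*k
g = -510 (g = (2*(-5))*51 = -10*51 = -510)
g/497 = -510/497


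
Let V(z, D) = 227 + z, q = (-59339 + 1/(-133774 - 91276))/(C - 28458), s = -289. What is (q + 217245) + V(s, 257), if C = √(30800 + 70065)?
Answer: 19789447820319271204/91117895059975 + 13354241951*√100865/182235790119950 ≈ 2.1719e+5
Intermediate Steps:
C = √100865 ≈ 317.59
q = -13354241951/(225050*(-28458 + √100865)) (q = (-59339 + 1/(-133774 - 91276))/(√100865 - 28458) = (-59339 + 1/(-225050))/(-28458 + √100865) = (-59339 - 1/225050)/(-28458 + √100865) = -13354241951/(225050*(-28458 + √100865)) ≈ 2.1087)
(q + 217245) + V(s, 257) = ((190017508720779/91117895059975 + 13354241951*√100865/182235790119950) + 217245) + (227 - 289) = (19795097129812989654/91117895059975 + 13354241951*√100865/182235790119950) - 62 = 19789447820319271204/91117895059975 + 13354241951*√100865/182235790119950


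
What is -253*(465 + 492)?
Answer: -242121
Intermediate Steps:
-253*(465 + 492) = -253*957 = -242121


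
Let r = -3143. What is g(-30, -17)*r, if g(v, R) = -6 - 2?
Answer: 25144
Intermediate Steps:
g(v, R) = -8
g(-30, -17)*r = -8*(-3143) = 25144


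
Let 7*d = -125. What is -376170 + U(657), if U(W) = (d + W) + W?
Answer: -2624117/7 ≈ -3.7487e+5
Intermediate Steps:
d = -125/7 (d = (⅐)*(-125) = -125/7 ≈ -17.857)
U(W) = -125/7 + 2*W (U(W) = (-125/7 + W) + W = -125/7 + 2*W)
-376170 + U(657) = -376170 + (-125/7 + 2*657) = -376170 + (-125/7 + 1314) = -376170 + 9073/7 = -2624117/7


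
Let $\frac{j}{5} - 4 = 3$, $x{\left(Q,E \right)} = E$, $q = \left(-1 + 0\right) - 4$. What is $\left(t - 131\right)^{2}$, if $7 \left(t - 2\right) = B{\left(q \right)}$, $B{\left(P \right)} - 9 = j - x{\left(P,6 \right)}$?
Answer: $\frac{748225}{49} \approx 15270.0$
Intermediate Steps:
$q = -5$ ($q = -1 - 4 = -5$)
$j = 35$ ($j = 20 + 5 \cdot 3 = 20 + 15 = 35$)
$B{\left(P \right)} = 38$ ($B{\left(P \right)} = 9 + \left(35 - 6\right) = 9 + 29 = 38$)
$t = \frac{52}{7}$ ($t = 2 + \frac{1}{7} \cdot 38 = 2 + \frac{38}{7} = \frac{52}{7} \approx 7.4286$)
$\left(t - 131\right)^{2} = \left(\frac{52}{7} - 131\right)^{2} = \left(- \frac{865}{7}\right)^{2} = \frac{748225}{49}$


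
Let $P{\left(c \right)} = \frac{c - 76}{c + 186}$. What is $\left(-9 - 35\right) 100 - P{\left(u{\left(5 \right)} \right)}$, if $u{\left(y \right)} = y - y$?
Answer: $- \frac{409162}{93} \approx -4399.6$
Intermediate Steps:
$u{\left(y \right)} = 0$
$P{\left(c \right)} = \frac{-76 + c}{186 + c}$
$\left(-9 - 35\right) 100 - P{\left(u{\left(5 \right)} \right)} = \left(-9 - 35\right) 100 - \frac{-76 + 0}{186 + 0} = \left(-44\right) 100 - \frac{1}{186} \left(-76\right) = -4400 - \frac{1}{186} \left(-76\right) = -4400 - - \frac{38}{93} = -4400 + \frac{38}{93} = - \frac{409162}{93}$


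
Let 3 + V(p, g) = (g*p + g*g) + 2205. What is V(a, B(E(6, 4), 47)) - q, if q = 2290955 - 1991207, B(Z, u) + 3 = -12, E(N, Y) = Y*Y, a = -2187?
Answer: -264516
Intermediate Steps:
E(N, Y) = Y**2
B(Z, u) = -15 (B(Z, u) = -3 - 12 = -15)
V(p, g) = 2202 + g**2 + g*p (V(p, g) = -3 + ((g*p + g*g) + 2205) = -3 + ((g*p + g**2) + 2205) = -3 + ((g**2 + g*p) + 2205) = -3 + (2205 + g**2 + g*p) = 2202 + g**2 + g*p)
q = 299748
V(a, B(E(6, 4), 47)) - q = (2202 + (-15)**2 - 15*(-2187)) - 1*299748 = (2202 + 225 + 32805) - 299748 = 35232 - 299748 = -264516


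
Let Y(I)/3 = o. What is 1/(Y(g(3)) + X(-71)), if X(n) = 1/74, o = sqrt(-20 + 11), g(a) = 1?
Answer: 74/443557 - 49284*I/443557 ≈ 0.00016683 - 0.11111*I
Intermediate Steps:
o = 3*I (o = sqrt(-9) = 3*I ≈ 3.0*I)
Y(I) = 9*I (Y(I) = 3*(3*I) = 9*I)
X(n) = 1/74
1/(Y(g(3)) + X(-71)) = 1/(9*I + 1/74) = 1/(1/74 + 9*I) = 5476*(1/74 - 9*I)/443557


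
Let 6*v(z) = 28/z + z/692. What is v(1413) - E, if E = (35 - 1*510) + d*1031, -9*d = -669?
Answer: -446827288951/5866776 ≈ -76162.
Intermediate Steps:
d = 223/3 (d = -1/9*(-669) = 223/3 ≈ 74.333)
E = 228488/3 (E = (35 - 1*510) + (223/3)*1031 = (35 - 510) + 229913/3 = -475 + 229913/3 = 228488/3 ≈ 76163.)
v(z) = z/4152 + 14/(3*z) (v(z) = (28/z + z/692)/6 = z/4152 + 14/(3*z))
v(1413) - E = (1/4152)*(19376 + 1413**2)/1413 - 1*228488/3 = (1/4152)*(1/1413)*(19376 + 1996569) - 228488/3 = (1/4152)*(1/1413)*2015945 - 228488/3 = 2015945/5866776 - 228488/3 = -446827288951/5866776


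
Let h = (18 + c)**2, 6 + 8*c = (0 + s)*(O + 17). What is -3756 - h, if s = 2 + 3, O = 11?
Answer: -79417/16 ≈ -4963.6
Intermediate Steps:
s = 5
c = 67/4 (c = -3/4 + ((0 + 5)*(11 + 17))/8 = -3/4 + (5*28)/8 = -3/4 + (1/8)*140 = -3/4 + 35/2 = 67/4 ≈ 16.750)
h = 19321/16 (h = (18 + 67/4)**2 = (139/4)**2 = 19321/16 ≈ 1207.6)
-3756 - h = -3756 - 1*19321/16 = -3756 - 19321/16 = -79417/16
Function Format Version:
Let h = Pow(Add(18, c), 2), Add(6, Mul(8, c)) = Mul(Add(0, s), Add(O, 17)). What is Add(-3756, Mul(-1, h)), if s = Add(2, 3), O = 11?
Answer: Rational(-79417, 16) ≈ -4963.6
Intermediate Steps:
s = 5
c = Rational(67, 4) (c = Add(Rational(-3, 4), Mul(Rational(1, 8), Mul(Add(0, 5), Add(11, 17)))) = Add(Rational(-3, 4), Mul(Rational(1, 8), Mul(5, 28))) = Add(Rational(-3, 4), Mul(Rational(1, 8), 140)) = Add(Rational(-3, 4), Rational(35, 2)) = Rational(67, 4) ≈ 16.750)
h = Rational(19321, 16) (h = Pow(Add(18, Rational(67, 4)), 2) = Pow(Rational(139, 4), 2) = Rational(19321, 16) ≈ 1207.6)
Add(-3756, Mul(-1, h)) = Add(-3756, Mul(-1, Rational(19321, 16))) = Add(-3756, Rational(-19321, 16)) = Rational(-79417, 16)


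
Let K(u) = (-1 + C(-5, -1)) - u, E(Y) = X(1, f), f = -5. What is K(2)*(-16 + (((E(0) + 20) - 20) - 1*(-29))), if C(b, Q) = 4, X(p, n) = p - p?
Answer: 13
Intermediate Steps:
X(p, n) = 0
E(Y) = 0
K(u) = 3 - u (K(u) = (-1 + 4) - u = 3 - u)
K(2)*(-16 + (((E(0) + 20) - 20) - 1*(-29))) = (3 - 1*2)*(-16 + (((0 + 20) - 20) - 1*(-29))) = (3 - 2)*(-16 + ((20 - 20) + 29)) = 1*(-16 + (0 + 29)) = 1*(-16 + 29) = 1*13 = 13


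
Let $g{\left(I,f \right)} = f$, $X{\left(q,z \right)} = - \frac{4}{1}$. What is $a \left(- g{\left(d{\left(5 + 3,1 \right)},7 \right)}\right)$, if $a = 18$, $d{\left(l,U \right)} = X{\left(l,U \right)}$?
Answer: $-126$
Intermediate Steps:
$X{\left(q,z \right)} = -4$ ($X{\left(q,z \right)} = \left(-4\right) 1 = -4$)
$d{\left(l,U \right)} = -4$
$a \left(- g{\left(d{\left(5 + 3,1 \right)},7 \right)}\right) = 18 \left(\left(-1\right) 7\right) = 18 \left(-7\right) = -126$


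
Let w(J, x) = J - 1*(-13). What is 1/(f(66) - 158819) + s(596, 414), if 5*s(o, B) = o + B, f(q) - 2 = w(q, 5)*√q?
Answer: 1698310070983/8407475861 - 79*√66/25222427583 ≈ 202.00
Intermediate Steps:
w(J, x) = 13 + J (w(J, x) = J + 13 = 13 + J)
f(q) = 2 + √q*(13 + q) (f(q) = 2 + (13 + q)*√q = 2 + √q*(13 + q))
s(o, B) = B/5 + o/5 (s(o, B) = (o + B)/5 = (B + o)/5 = B/5 + o/5)
1/(f(66) - 158819) + s(596, 414) = 1/((2 + √66*(13 + 66)) - 158819) + ((⅕)*414 + (⅕)*596) = 1/((2 + √66*79) - 158819) + (414/5 + 596/5) = 1/((2 + 79*√66) - 158819) + 202 = 1/(-158817 + 79*√66) + 202 = 202 + 1/(-158817 + 79*√66)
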